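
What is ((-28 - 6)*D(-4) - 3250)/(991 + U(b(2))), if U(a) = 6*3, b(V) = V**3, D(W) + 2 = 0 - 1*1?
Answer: -3148/1009 ≈ -3.1199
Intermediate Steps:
D(W) = -3 (D(W) = -2 + (0 - 1*1) = -2 + (0 - 1) = -2 - 1 = -3)
U(a) = 18
((-28 - 6)*D(-4) - 3250)/(991 + U(b(2))) = ((-28 - 6)*(-3) - 3250)/(991 + 18) = (-34*(-3) - 3250)/1009 = (102 - 3250)*(1/1009) = -3148*1/1009 = -3148/1009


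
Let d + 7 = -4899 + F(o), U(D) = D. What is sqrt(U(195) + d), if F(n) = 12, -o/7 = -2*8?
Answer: I*sqrt(4699) ≈ 68.549*I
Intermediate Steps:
o = 112 (o = -(-14)*8 = -7*(-16) = 112)
d = -4894 (d = -7 + (-4899 + 12) = -7 - 4887 = -4894)
sqrt(U(195) + d) = sqrt(195 - 4894) = sqrt(-4699) = I*sqrt(4699)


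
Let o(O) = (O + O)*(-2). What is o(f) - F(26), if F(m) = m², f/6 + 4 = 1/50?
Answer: -14512/25 ≈ -580.48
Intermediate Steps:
f = -597/25 (f = -24 + 6/50 = -24 + 6*(1/50) = -24 + 3/25 = -597/25 ≈ -23.880)
o(O) = -4*O (o(O) = (2*O)*(-2) = -4*O)
o(f) - F(26) = -4*(-597/25) - 1*26² = 2388/25 - 1*676 = 2388/25 - 676 = -14512/25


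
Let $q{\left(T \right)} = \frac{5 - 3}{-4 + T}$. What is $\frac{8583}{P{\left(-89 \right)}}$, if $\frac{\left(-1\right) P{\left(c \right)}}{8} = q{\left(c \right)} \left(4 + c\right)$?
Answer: $- \frac{798219}{1360} \approx -586.93$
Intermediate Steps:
$q{\left(T \right)} = \frac{2}{-4 + T}$
$P{\left(c \right)} = - \frac{16 \left(4 + c\right)}{-4 + c}$ ($P{\left(c \right)} = - 8 \frac{2}{-4 + c} \left(4 + c\right) = - 8 \frac{2 \left(4 + c\right)}{-4 + c} = - \frac{16 \left(4 + c\right)}{-4 + c}$)
$\frac{8583}{P{\left(-89 \right)}} = \frac{8583}{16 \frac{1}{-4 - 89} \left(-4 - -89\right)} = \frac{8583}{16 \frac{1}{-93} \left(-4 + 89\right)} = \frac{8583}{16 \left(- \frac{1}{93}\right) 85} = \frac{8583}{- \frac{1360}{93}} = 8583 \left(- \frac{93}{1360}\right) = - \frac{798219}{1360}$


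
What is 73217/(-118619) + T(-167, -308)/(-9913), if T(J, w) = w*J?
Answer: -6827087005/1175870147 ≈ -5.8060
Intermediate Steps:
T(J, w) = J*w
73217/(-118619) + T(-167, -308)/(-9913) = 73217/(-118619) - 167*(-308)/(-9913) = 73217*(-1/118619) + 51436*(-1/9913) = -73217/118619 - 51436/9913 = -6827087005/1175870147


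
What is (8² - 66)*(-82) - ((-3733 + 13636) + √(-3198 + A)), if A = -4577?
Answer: -9739 - 5*I*√311 ≈ -9739.0 - 88.176*I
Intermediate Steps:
(8² - 66)*(-82) - ((-3733 + 13636) + √(-3198 + A)) = (8² - 66)*(-82) - ((-3733 + 13636) + √(-3198 - 4577)) = (64 - 66)*(-82) - (9903 + √(-7775)) = -2*(-82) - (9903 + 5*I*√311) = 164 + (-9903 - 5*I*√311) = -9739 - 5*I*√311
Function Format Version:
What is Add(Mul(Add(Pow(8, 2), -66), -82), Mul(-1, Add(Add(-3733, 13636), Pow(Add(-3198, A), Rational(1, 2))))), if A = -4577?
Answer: Add(-9739, Mul(-5, I, Pow(311, Rational(1, 2)))) ≈ Add(-9739.0, Mul(-88.176, I))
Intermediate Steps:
Add(Mul(Add(Pow(8, 2), -66), -82), Mul(-1, Add(Add(-3733, 13636), Pow(Add(-3198, A), Rational(1, 2))))) = Add(Mul(Add(Pow(8, 2), -66), -82), Mul(-1, Add(Add(-3733, 13636), Pow(Add(-3198, -4577), Rational(1, 2))))) = Add(Mul(Add(64, -66), -82), Mul(-1, Add(9903, Pow(-7775, Rational(1, 2))))) = Add(Mul(-2, -82), Mul(-1, Add(9903, Mul(5, I, Pow(311, Rational(1, 2)))))) = Add(164, Add(-9903, Mul(-5, I, Pow(311, Rational(1, 2))))) = Add(-9739, Mul(-5, I, Pow(311, Rational(1, 2))))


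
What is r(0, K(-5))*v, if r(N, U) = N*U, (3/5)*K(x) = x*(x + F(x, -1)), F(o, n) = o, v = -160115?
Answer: 0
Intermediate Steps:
K(x) = 10*x**2/3 (K(x) = 5*(x*(x + x))/3 = 5*(x*(2*x))/3 = 5*(2*x**2)/3 = 10*x**2/3)
r(0, K(-5))*v = (0*((10/3)*(-5)**2))*(-160115) = (0*((10/3)*25))*(-160115) = (0*(250/3))*(-160115) = 0*(-160115) = 0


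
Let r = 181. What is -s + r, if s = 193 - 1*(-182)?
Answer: -194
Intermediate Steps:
s = 375 (s = 193 + 182 = 375)
-s + r = -1*375 + 181 = -375 + 181 = -194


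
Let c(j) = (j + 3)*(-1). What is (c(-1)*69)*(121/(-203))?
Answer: 16698/203 ≈ 82.256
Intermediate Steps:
c(j) = -3 - j (c(j) = (3 + j)*(-1) = -3 - j)
(c(-1)*69)*(121/(-203)) = ((-3 - 1*(-1))*69)*(121/(-203)) = ((-3 + 1)*69)*(121*(-1/203)) = -2*69*(-121/203) = -138*(-121/203) = 16698/203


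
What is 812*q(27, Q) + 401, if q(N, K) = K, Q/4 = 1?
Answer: 3649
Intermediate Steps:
Q = 4 (Q = 4*1 = 4)
812*q(27, Q) + 401 = 812*4 + 401 = 3248 + 401 = 3649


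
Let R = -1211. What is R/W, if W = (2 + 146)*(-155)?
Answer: 1211/22940 ≈ 0.052790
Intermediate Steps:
W = -22940 (W = 148*(-155) = -22940)
R/W = -1211/(-22940) = -1211*(-1/22940) = 1211/22940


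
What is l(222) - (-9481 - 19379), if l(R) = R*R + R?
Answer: 78366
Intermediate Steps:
l(R) = R + R² (l(R) = R² + R = R + R²)
l(222) - (-9481 - 19379) = 222*(1 + 222) - (-9481 - 19379) = 222*223 - 1*(-28860) = 49506 + 28860 = 78366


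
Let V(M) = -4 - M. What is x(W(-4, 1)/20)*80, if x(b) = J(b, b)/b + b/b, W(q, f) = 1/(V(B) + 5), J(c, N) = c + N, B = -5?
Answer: 240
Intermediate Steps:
J(c, N) = N + c
W(q, f) = ⅙ (W(q, f) = 1/((-4 - 1*(-5)) + 5) = 1/((-4 + 5) + 5) = 1/(1 + 5) = 1/6 = ⅙)
x(b) = 3 (x(b) = (b + b)/b + b/b = (2*b)/b + 1 = 2 + 1 = 3)
x(W(-4, 1)/20)*80 = 3*80 = 240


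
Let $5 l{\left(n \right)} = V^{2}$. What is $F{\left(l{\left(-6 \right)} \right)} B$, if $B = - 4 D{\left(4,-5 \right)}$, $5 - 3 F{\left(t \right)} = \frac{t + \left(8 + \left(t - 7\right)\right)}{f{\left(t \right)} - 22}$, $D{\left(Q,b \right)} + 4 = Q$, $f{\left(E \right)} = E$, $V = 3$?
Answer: $0$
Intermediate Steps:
$D{\left(Q,b \right)} = -4 + Q$
$l{\left(n \right)} = \frac{9}{5}$ ($l{\left(n \right)} = \frac{3^{2}}{5} = \frac{1}{5} \cdot 9 = \frac{9}{5}$)
$F{\left(t \right)} = \frac{5}{3} - \frac{1 + 2 t}{3 \left(-22 + t\right)}$ ($F{\left(t \right)} = \frac{5}{3} - \frac{\left(t + \left(8 + \left(t - 7\right)\right)\right) \frac{1}{t - 22}}{3} = \frac{5}{3} - \frac{\left(t + \left(8 + \left(t - 7\right)\right)\right) \frac{1}{-22 + t}}{3} = \frac{5}{3} - \frac{\left(t + \left(8 + \left(-7 + t\right)\right)\right) \frac{1}{-22 + t}}{3} = \frac{5}{3} - \frac{\left(t + \left(1 + t\right)\right) \frac{1}{-22 + t}}{3} = \frac{5}{3} - \frac{\left(1 + 2 t\right) \frac{1}{-22 + t}}{3} = \frac{5}{3} - \frac{\frac{1}{-22 + t} \left(1 + 2 t\right)}{3} = \frac{5}{3} - \frac{1 + 2 t}{3 \left(-22 + t\right)}$)
$B = 0$ ($B = - 4 \left(-4 + 4\right) = \left(-4\right) 0 = 0$)
$F{\left(l{\left(-6 \right)} \right)} B = \frac{-37 + \frac{9}{5}}{-22 + \frac{9}{5}} \cdot 0 = \frac{1}{- \frac{101}{5}} \left(- \frac{176}{5}\right) 0 = \left(- \frac{5}{101}\right) \left(- \frac{176}{5}\right) 0 = \frac{176}{101} \cdot 0 = 0$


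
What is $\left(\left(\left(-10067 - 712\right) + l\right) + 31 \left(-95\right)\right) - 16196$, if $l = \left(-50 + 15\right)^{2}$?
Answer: $-28695$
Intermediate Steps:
$l = 1225$ ($l = \left(-35\right)^{2} = 1225$)
$\left(\left(\left(-10067 - 712\right) + l\right) + 31 \left(-95\right)\right) - 16196 = \left(\left(\left(-10067 - 712\right) + 1225\right) + 31 \left(-95\right)\right) - 16196 = \left(\left(-10779 + 1225\right) - 2945\right) - 16196 = \left(-9554 - 2945\right) - 16196 = -12499 - 16196 = -28695$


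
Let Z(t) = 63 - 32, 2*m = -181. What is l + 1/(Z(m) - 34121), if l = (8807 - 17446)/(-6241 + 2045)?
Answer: 147249657/71520820 ≈ 2.0588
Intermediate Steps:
m = -181/2 (m = (½)*(-181) = -181/2 ≈ -90.500)
Z(t) = 31
l = 8639/4196 (l = -8639/(-4196) = -8639*(-1/4196) = 8639/4196 ≈ 2.0589)
l + 1/(Z(m) - 34121) = 8639/4196 + 1/(31 - 34121) = 8639/4196 + 1/(-34090) = 8639/4196 - 1/34090 = 147249657/71520820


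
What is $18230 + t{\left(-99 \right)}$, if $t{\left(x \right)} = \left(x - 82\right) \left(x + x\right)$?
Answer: $54068$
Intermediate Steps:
$t{\left(x \right)} = 2 x \left(-82 + x\right)$ ($t{\left(x \right)} = \left(-82 + x\right) 2 x = 2 x \left(-82 + x\right)$)
$18230 + t{\left(-99 \right)} = 18230 + 2 \left(-99\right) \left(-82 - 99\right) = 18230 + 2 \left(-99\right) \left(-181\right) = 18230 + 35838 = 54068$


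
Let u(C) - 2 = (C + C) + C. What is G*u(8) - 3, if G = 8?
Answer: 205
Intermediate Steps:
u(C) = 2 + 3*C (u(C) = 2 + ((C + C) + C) = 2 + (2*C + C) = 2 + 3*C)
G*u(8) - 3 = 8*(2 + 3*8) - 3 = 8*(2 + 24) - 3 = 8*26 - 3 = 208 - 3 = 205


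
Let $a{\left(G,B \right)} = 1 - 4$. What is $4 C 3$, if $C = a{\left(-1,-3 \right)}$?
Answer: $-36$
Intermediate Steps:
$a{\left(G,B \right)} = -3$
$C = -3$
$4 C 3 = 4 \left(-3\right) 3 = \left(-12\right) 3 = -36$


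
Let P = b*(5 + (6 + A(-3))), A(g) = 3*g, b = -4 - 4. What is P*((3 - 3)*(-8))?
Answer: 0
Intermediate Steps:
b = -8
P = -16 (P = -8*(5 + (6 + 3*(-3))) = -8*(5 + (6 - 9)) = -8*(5 - 3) = -8*2 = -16)
P*((3 - 3)*(-8)) = -16*(3 - 3)*(-8) = -0*(-8) = -16*0 = 0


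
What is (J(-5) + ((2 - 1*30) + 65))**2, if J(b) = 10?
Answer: 2209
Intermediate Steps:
(J(-5) + ((2 - 1*30) + 65))**2 = (10 + ((2 - 1*30) + 65))**2 = (10 + ((2 - 30) + 65))**2 = (10 + (-28 + 65))**2 = (10 + 37)**2 = 47**2 = 2209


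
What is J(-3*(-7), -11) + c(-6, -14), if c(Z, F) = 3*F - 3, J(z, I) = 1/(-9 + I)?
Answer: -901/20 ≈ -45.050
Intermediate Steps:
c(Z, F) = -3 + 3*F
J(-3*(-7), -11) + c(-6, -14) = 1/(-9 - 11) + (-3 + 3*(-14)) = 1/(-20) + (-3 - 42) = -1/20 - 45 = -901/20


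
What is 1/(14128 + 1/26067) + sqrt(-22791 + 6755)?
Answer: 26067/368274577 + 2*I*sqrt(4009) ≈ 7.0781e-5 + 126.63*I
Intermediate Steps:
1/(14128 + 1/26067) + sqrt(-22791 + 6755) = 1/(14128 + 1/26067) + sqrt(-16036) = 1/(368274577/26067) + 2*I*sqrt(4009) = 26067/368274577 + 2*I*sqrt(4009)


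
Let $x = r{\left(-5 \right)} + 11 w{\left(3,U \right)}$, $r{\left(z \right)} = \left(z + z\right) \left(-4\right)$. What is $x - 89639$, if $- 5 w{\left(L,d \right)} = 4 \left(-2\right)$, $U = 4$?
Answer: $- \frac{447907}{5} \approx -89581.0$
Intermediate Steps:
$r{\left(z \right)} = - 8 z$ ($r{\left(z \right)} = 2 z \left(-4\right) = - 8 z$)
$w{\left(L,d \right)} = \frac{8}{5}$ ($w{\left(L,d \right)} = - \frac{4 \left(-2\right)}{5} = \left(- \frac{1}{5}\right) \left(-8\right) = \frac{8}{5}$)
$x = \frac{288}{5}$ ($x = \left(-8\right) \left(-5\right) + 11 \cdot \frac{8}{5} = 40 + \frac{88}{5} = \frac{288}{5} \approx 57.6$)
$x - 89639 = \frac{288}{5} - 89639 = - \frac{447907}{5}$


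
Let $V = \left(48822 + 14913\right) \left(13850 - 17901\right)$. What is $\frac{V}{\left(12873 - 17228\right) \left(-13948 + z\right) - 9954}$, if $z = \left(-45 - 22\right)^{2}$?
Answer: $- \frac{86063495}{13727997} \approx -6.2692$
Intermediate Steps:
$z = 4489$ ($z = \left(-67\right)^{2} = 4489$)
$V = -258190485$ ($V = 63735 \left(-4051\right) = -258190485$)
$\frac{V}{\left(12873 - 17228\right) \left(-13948 + z\right) - 9954} = - \frac{258190485}{\left(12873 - 17228\right) \left(-13948 + 4489\right) - 9954} = - \frac{258190485}{\left(-4355\right) \left(-9459\right) - 9954} = - \frac{258190485}{41193945 - 9954} = - \frac{258190485}{41183991} = \left(-258190485\right) \frac{1}{41183991} = - \frac{86063495}{13727997}$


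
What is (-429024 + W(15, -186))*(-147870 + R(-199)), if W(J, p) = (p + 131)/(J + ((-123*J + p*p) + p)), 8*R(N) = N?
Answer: 3307545115027805/52128 ≈ 6.3450e+10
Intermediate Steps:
R(N) = N/8
W(J, p) = (131 + p)/(p + p² - 122*J) (W(J, p) = (131 + p)/(J + ((-123*J + p²) + p)) = (131 + p)/(J + ((p² - 123*J) + p)) = (131 + p)/(J + (p + p² - 123*J)) = (131 + p)/(p + p² - 122*J))
(-429024 + W(15, -186))*(-147870 + R(-199)) = (-429024 + (131 - 186)/(-186 + (-186)² - 122*15))*(-147870 + (⅛)*(-199)) = (-429024 - 55/(-186 + 34596 - 1830))*(-147870 - 199/8) = (-429024 - 55/32580)*(-1183159/8) = (-429024 + (1/32580)*(-55))*(-1183159/8) = (-429024 - 11/6516)*(-1183159/8) = -2795520395/6516*(-1183159/8) = 3307545115027805/52128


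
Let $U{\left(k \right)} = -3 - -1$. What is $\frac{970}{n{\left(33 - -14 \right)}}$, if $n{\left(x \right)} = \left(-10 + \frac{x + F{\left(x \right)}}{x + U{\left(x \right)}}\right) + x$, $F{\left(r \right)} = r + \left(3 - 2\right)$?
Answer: $\frac{4365}{176} \approx 24.801$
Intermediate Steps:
$F{\left(r \right)} = 1 + r$ ($F{\left(r \right)} = r + \left(3 - 2\right) = r + 1 = 1 + r$)
$U{\left(k \right)} = -2$ ($U{\left(k \right)} = -3 + 1 = -2$)
$n{\left(x \right)} = -10 + x + \frac{1 + 2 x}{-2 + x}$ ($n{\left(x \right)} = \left(-10 + \frac{x + \left(1 + x\right)}{x - 2}\right) + x = \left(-10 + \frac{1 + 2 x}{-2 + x}\right) + x = -10 + x + \frac{1 + 2 x}{-2 + x}$)
$\frac{970}{n{\left(33 - -14 \right)}} = \frac{970}{\frac{1}{-2 + \left(33 - -14\right)} \left(21 + \left(33 - -14\right)^{2} - 10 \left(33 - -14\right)\right)} = \frac{970}{\frac{1}{-2 + \left(33 + 14\right)} \left(21 + \left(33 + 14\right)^{2} - 10 \left(33 + 14\right)\right)} = \frac{970}{\frac{1}{-2 + 47} \left(21 + 47^{2} - 470\right)} = \frac{970}{\frac{1}{45} \left(21 + 2209 - 470\right)} = \frac{970}{\frac{1}{45} \cdot 1760} = \frac{970}{\frac{352}{9}} = 970 \cdot \frac{9}{352} = \frac{4365}{176}$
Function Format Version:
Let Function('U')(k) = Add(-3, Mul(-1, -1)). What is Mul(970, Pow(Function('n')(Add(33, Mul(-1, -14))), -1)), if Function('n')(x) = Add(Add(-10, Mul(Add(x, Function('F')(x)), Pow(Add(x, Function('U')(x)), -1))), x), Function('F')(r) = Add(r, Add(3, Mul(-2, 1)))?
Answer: Rational(4365, 176) ≈ 24.801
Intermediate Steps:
Function('F')(r) = Add(1, r) (Function('F')(r) = Add(r, Add(3, -2)) = Add(r, 1) = Add(1, r))
Function('U')(k) = -2 (Function('U')(k) = Add(-3, 1) = -2)
Function('n')(x) = Add(-10, x, Mul(Pow(Add(-2, x), -1), Add(1, Mul(2, x)))) (Function('n')(x) = Add(Add(-10, Mul(Add(x, Add(1, x)), Pow(Add(x, -2), -1))), x) = Add(Add(-10, Mul(Add(1, Mul(2, x)), Pow(Add(-2, x), -1))), x) = Add(Add(-10, Mul(Pow(Add(-2, x), -1), Add(1, Mul(2, x)))), x) = Add(-10, x, Mul(Pow(Add(-2, x), -1), Add(1, Mul(2, x)))))
Mul(970, Pow(Function('n')(Add(33, Mul(-1, -14))), -1)) = Mul(970, Pow(Mul(Pow(Add(-2, Add(33, Mul(-1, -14))), -1), Add(21, Pow(Add(33, Mul(-1, -14)), 2), Mul(-10, Add(33, Mul(-1, -14))))), -1)) = Mul(970, Pow(Mul(Pow(Add(-2, Add(33, 14)), -1), Add(21, Pow(Add(33, 14), 2), Mul(-10, Add(33, 14)))), -1)) = Mul(970, Pow(Mul(Pow(Add(-2, 47), -1), Add(21, Pow(47, 2), Mul(-10, 47))), -1)) = Mul(970, Pow(Mul(Pow(45, -1), Add(21, 2209, -470)), -1)) = Mul(970, Pow(Mul(Rational(1, 45), 1760), -1)) = Mul(970, Pow(Rational(352, 9), -1)) = Mul(970, Rational(9, 352)) = Rational(4365, 176)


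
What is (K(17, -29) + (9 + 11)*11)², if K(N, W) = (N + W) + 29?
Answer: 56169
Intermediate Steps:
K(N, W) = 29 + N + W
(K(17, -29) + (9 + 11)*11)² = ((29 + 17 - 29) + (9 + 11)*11)² = (17 + 20*11)² = (17 + 220)² = 237² = 56169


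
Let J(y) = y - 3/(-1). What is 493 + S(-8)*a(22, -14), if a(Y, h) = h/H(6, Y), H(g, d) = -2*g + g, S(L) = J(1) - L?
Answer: 521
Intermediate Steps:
J(y) = 3 + y (J(y) = y - 3*(-1) = y + 3 = 3 + y)
S(L) = 4 - L (S(L) = (3 + 1) - L = 4 - L)
H(g, d) = -g
a(Y, h) = -h/6 (a(Y, h) = h/((-1*6)) = h/(-6) = h*(-1/6) = -h/6)
493 + S(-8)*a(22, -14) = 493 + (4 - 1*(-8))*(-1/6*(-14)) = 493 + (4 + 8)*(7/3) = 493 + 12*(7/3) = 493 + 28 = 521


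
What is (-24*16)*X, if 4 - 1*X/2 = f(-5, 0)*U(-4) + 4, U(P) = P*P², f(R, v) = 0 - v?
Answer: 0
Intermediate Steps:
f(R, v) = -v
U(P) = P³
X = 0 (X = 8 - 2*(-1*0*(-4)³ + 4) = 8 - 2*(0*(-64) + 4) = 8 - 2*(0 + 4) = 8 - 2*4 = 8 - 8 = 0)
(-24*16)*X = -24*16*0 = -384*0 = 0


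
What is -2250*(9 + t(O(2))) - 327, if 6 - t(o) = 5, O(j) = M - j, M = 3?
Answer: -22827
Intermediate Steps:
O(j) = 3 - j
t(o) = 1 (t(o) = 6 - 1*5 = 6 - 5 = 1)
-2250*(9 + t(O(2))) - 327 = -2250*(9 + 1) - 327 = -2250*10 - 327 = -225*100 - 327 = -22500 - 327 = -22827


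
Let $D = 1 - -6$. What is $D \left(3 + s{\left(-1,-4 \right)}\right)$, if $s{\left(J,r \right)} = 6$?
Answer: $63$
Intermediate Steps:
$D = 7$ ($D = 1 + 6 = 7$)
$D \left(3 + s{\left(-1,-4 \right)}\right) = 7 \left(3 + 6\right) = 7 \cdot 9 = 63$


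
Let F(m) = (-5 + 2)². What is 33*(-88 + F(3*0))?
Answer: -2607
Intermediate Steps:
F(m) = 9 (F(m) = (-3)² = 9)
33*(-88 + F(3*0)) = 33*(-88 + 9) = 33*(-79) = -2607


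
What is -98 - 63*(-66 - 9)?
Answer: 4627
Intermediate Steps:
-98 - 63*(-66 - 9) = -98 - 63*(-75) = -98 + 4725 = 4627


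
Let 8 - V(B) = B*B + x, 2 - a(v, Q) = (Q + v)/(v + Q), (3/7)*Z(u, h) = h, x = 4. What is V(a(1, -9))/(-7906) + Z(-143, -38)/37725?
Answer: -2442521/894761550 ≈ -0.0027298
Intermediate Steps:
Z(u, h) = 7*h/3
a(v, Q) = 1 (a(v, Q) = 2 - (Q + v)/(v + Q) = 2 - (Q + v)/(Q + v) = 2 - 1*1 = 2 - 1 = 1)
V(B) = 4 - B**2 (V(B) = 8 - (B*B + 4) = 8 - (B**2 + 4) = 8 - (4 + B**2) = 8 + (-4 - B**2) = 4 - B**2)
V(a(1, -9))/(-7906) + Z(-143, -38)/37725 = (4 - 1*1**2)/(-7906) + ((7/3)*(-38))/37725 = (4 - 1*1)*(-1/7906) - 266/3*1/37725 = (4 - 1)*(-1/7906) - 266/113175 = 3*(-1/7906) - 266/113175 = -3/7906 - 266/113175 = -2442521/894761550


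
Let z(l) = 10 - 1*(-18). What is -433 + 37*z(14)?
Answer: 603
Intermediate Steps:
z(l) = 28 (z(l) = 10 + 18 = 28)
-433 + 37*z(14) = -433 + 37*28 = -433 + 1036 = 603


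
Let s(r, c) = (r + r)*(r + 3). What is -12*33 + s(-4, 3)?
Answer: -388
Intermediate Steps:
s(r, c) = 2*r*(3 + r) (s(r, c) = (2*r)*(3 + r) = 2*r*(3 + r))
-12*33 + s(-4, 3) = -12*33 + 2*(-4)*(3 - 4) = -396 + 2*(-4)*(-1) = -396 + 8 = -388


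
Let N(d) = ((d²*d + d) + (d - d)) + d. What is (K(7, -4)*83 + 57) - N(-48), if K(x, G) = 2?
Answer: 110911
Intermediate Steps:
N(d) = d³ + 2*d (N(d) = ((d³ + d) + 0) + d = ((d + d³) + 0) + d = (d + d³) + d = d³ + 2*d)
(K(7, -4)*83 + 57) - N(-48) = (2*83 + 57) - (-48)*(2 + (-48)²) = (166 + 57) - (-48)*(2 + 2304) = 223 - (-48)*2306 = 223 - 1*(-110688) = 223 + 110688 = 110911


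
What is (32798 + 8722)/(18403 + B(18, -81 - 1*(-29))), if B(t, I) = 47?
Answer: 1384/615 ≈ 2.2504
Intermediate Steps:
(32798 + 8722)/(18403 + B(18, -81 - 1*(-29))) = (32798 + 8722)/(18403 + 47) = 41520/18450 = 41520*(1/18450) = 1384/615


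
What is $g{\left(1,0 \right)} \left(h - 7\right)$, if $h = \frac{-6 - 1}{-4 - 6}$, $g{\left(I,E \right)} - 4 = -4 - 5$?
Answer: $\frac{63}{2} \approx 31.5$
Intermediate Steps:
$g{\left(I,E \right)} = -5$ ($g{\left(I,E \right)} = 4 - 9 = -5$)
$h = \frac{7}{10}$ ($h = - \frac{7}{-10} = \left(-7\right) \left(- \frac{1}{10}\right) = \frac{7}{10} \approx 0.7$)
$g{\left(1,0 \right)} \left(h - 7\right) = - 5 \left(\frac{7}{10} - 7\right) = \left(-5\right) \left(- \frac{63}{10}\right) = \frac{63}{2}$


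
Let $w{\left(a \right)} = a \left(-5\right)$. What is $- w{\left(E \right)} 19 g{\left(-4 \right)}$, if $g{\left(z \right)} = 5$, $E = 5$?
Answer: $2375$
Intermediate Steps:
$w{\left(a \right)} = - 5 a$
$- w{\left(E \right)} 19 g{\left(-4 \right)} = - \left(-5\right) 5 \cdot 19 \cdot 5 = - \left(-25\right) 19 \cdot 5 = - \left(-475\right) 5 = \left(-1\right) \left(-2375\right) = 2375$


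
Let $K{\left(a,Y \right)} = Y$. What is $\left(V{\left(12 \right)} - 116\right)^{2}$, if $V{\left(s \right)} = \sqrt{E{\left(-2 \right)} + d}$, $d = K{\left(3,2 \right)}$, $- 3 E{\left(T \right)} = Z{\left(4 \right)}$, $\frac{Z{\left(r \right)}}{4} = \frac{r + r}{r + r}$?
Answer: $\frac{\left(348 - \sqrt{6}\right)^{2}}{9} \approx 13267.0$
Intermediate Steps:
$Z{\left(r \right)} = 4$ ($Z{\left(r \right)} = 4 \frac{r + r}{r + r} = 4 \frac{2 r}{2 r} = 4 \cdot 2 r \frac{1}{2 r} = 4 \cdot 1 = 4$)
$E{\left(T \right)} = - \frac{4}{3}$ ($E{\left(T \right)} = \left(- \frac{1}{3}\right) 4 = - \frac{4}{3}$)
$d = 2$
$V{\left(s \right)} = \frac{\sqrt{6}}{3}$ ($V{\left(s \right)} = \sqrt{- \frac{4}{3} + 2} = \sqrt{\frac{2}{3}} = \frac{\sqrt{6}}{3}$)
$\left(V{\left(12 \right)} - 116\right)^{2} = \left(\frac{\sqrt{6}}{3} - 116\right)^{2} = \left(-116 + \frac{\sqrt{6}}{3}\right)^{2}$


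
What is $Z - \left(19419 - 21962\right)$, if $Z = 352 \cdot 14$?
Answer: $7471$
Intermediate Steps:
$Z = 4928$
$Z - \left(19419 - 21962\right) = 4928 - \left(19419 - 21962\right) = 4928 - -2543 = 4928 + 2543 = 7471$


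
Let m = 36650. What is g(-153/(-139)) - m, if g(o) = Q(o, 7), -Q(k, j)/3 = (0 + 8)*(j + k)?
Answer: -5121374/139 ≈ -36844.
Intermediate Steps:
Q(k, j) = -24*j - 24*k (Q(k, j) = -3*(0 + 8)*(j + k) = -24*(j + k) = -3*(8*j + 8*k) = -24*j - 24*k)
g(o) = -168 - 24*o (g(o) = -24*7 - 24*o = -168 - 24*o)
g(-153/(-139)) - m = (-168 - (-3672)/(-139)) - 1*36650 = (-168 - (-3672)*(-1)/139) - 36650 = (-168 - 24*153/139) - 36650 = (-168 - 3672/139) - 36650 = -27024/139 - 36650 = -5121374/139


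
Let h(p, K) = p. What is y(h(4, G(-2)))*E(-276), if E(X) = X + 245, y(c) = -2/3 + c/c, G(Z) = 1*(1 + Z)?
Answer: -31/3 ≈ -10.333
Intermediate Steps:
G(Z) = 1 + Z
y(c) = ⅓ (y(c) = -2*⅓ + 1 = -⅔ + 1 = ⅓)
E(X) = 245 + X
y(h(4, G(-2)))*E(-276) = (245 - 276)/3 = (⅓)*(-31) = -31/3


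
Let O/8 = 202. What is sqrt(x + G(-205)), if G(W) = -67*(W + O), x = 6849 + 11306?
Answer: I*sqrt(76382) ≈ 276.37*I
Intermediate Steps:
x = 18155
O = 1616 (O = 8*202 = 1616)
G(W) = -108272 - 67*W (G(W) = -67*(W + 1616) = -67*(1616 + W) = -108272 - 67*W)
sqrt(x + G(-205)) = sqrt(18155 + (-108272 - 67*(-205))) = sqrt(18155 + (-108272 + 13735)) = sqrt(18155 - 94537) = sqrt(-76382) = I*sqrt(76382)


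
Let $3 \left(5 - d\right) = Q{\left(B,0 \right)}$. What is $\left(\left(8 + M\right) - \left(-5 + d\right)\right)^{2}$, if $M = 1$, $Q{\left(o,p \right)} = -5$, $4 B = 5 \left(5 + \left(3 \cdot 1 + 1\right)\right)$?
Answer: $\frac{484}{9} \approx 53.778$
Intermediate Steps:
$B = \frac{45}{4}$ ($B = \frac{5 \left(5 + \left(3 \cdot 1 + 1\right)\right)}{4} = \frac{5 \left(5 + \left(3 + 1\right)\right)}{4} = \frac{5 \left(5 + 4\right)}{4} = \frac{5 \cdot 9}{4} = \frac{1}{4} \cdot 45 = \frac{45}{4} \approx 11.25$)
$d = \frac{20}{3}$ ($d = 5 - - \frac{5}{3} = 5 + \frac{5}{3} = \frac{20}{3} \approx 6.6667$)
$\left(\left(8 + M\right) - \left(-5 + d\right)\right)^{2} = \left(\left(8 + 1\right) + \left(\left(-4\right) 0 + \left(5 - \frac{20}{3}\right)\right)\right)^{2} = \left(9 + \left(0 + \left(5 - \frac{20}{3}\right)\right)\right)^{2} = \left(9 + \left(0 - \frac{5}{3}\right)\right)^{2} = \left(9 - \frac{5}{3}\right)^{2} = \left(\frac{22}{3}\right)^{2} = \frac{484}{9}$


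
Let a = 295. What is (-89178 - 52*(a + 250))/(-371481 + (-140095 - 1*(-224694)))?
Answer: 58759/143441 ≈ 0.40964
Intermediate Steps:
(-89178 - 52*(a + 250))/(-371481 + (-140095 - 1*(-224694))) = (-89178 - 52*(295 + 250))/(-371481 + (-140095 - 1*(-224694))) = (-89178 - 52*545)/(-371481 + (-140095 + 224694)) = (-89178 - 28340)/(-371481 + 84599) = -117518/(-286882) = -117518*(-1/286882) = 58759/143441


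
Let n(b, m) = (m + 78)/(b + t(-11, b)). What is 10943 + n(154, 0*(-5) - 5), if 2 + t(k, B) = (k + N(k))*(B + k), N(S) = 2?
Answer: 12420232/1135 ≈ 10943.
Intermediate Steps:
t(k, B) = -2 + (2 + k)*(B + k) (t(k, B) = -2 + (k + 2)*(B + k) = -2 + (2 + k)*(B + k))
n(b, m) = (78 + m)/(97 - 8*b) (n(b, m) = (m + 78)/(b + (-2 + (-11)² + 2*b + 2*(-11) + b*(-11))) = (78 + m)/(b + (-2 + 121 + 2*b - 22 - 11*b)) = (78 + m)/(b + (97 - 9*b)) = (78 + m)/(97 - 8*b))
10943 + n(154, 0*(-5) - 5) = 10943 + (78 + (0*(-5) - 5))/(97 - 8*154) = 10943 + (78 + (0 - 5))/(97 - 1232) = 10943 + (78 - 5)/(-1135) = 10943 - 1/1135*73 = 10943 - 73/1135 = 12420232/1135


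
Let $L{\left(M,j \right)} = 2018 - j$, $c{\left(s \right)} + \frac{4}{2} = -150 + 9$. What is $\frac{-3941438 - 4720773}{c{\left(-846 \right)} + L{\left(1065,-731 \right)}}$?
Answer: $- \frac{8662211}{2606} \approx -3323.9$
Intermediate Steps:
$c{\left(s \right)} = -143$ ($c{\left(s \right)} = -2 + \left(-150 + 9\right) = -2 - 141 = -143$)
$\frac{-3941438 - 4720773}{c{\left(-846 \right)} + L{\left(1065,-731 \right)}} = \frac{-3941438 - 4720773}{-143 + \left(2018 - -731\right)} = - \frac{8662211}{-143 + \left(2018 + 731\right)} = - \frac{8662211}{-143 + 2749} = - \frac{8662211}{2606}$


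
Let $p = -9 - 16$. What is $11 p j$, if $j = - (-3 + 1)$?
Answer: $-550$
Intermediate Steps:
$j = 2$ ($j = \left(-1\right) \left(-2\right) = 2$)
$p = -25$ ($p = -9 - 16 = -25$)
$11 p j = 11 \left(-25\right) 2 = \left(-275\right) 2 = -550$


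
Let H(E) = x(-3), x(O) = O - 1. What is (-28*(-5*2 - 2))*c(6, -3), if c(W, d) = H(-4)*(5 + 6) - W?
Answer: -16800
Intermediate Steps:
x(O) = -1 + O
H(E) = -4 (H(E) = -1 - 3 = -4)
c(W, d) = -44 - W (c(W, d) = -4*(5 + 6) - W = -4*11 - W = -44 - W)
(-28*(-5*2 - 2))*c(6, -3) = (-28*(-5*2 - 2))*(-44 - 1*6) = (-28*(-10 - 2))*(-44 - 6) = -28*(-12)*(-50) = 336*(-50) = -16800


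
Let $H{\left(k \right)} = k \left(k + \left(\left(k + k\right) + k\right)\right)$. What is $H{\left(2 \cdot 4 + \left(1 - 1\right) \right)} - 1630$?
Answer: $-1374$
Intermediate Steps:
$H{\left(k \right)} = 4 k^{2}$ ($H{\left(k \right)} = k \left(k + \left(2 k + k\right)\right) = k \left(k + 3 k\right) = k 4 k = 4 k^{2}$)
$H{\left(2 \cdot 4 + \left(1 - 1\right) \right)} - 1630 = 4 \left(2 \cdot 4 + \left(1 - 1\right)\right)^{2} - 1630 = 4 \left(8 + \left(1 - 1\right)\right)^{2} - 1630 = 4 \left(8 + 0\right)^{2} - 1630 = 4 \cdot 8^{2} - 1630 = 4 \cdot 64 - 1630 = 256 - 1630 = -1374$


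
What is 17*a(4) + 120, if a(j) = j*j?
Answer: 392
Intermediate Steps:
a(j) = j²
17*a(4) + 120 = 17*4² + 120 = 17*16 + 120 = 272 + 120 = 392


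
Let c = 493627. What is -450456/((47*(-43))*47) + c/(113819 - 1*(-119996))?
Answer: 152211517489/22209385405 ≈ 6.8535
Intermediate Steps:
-450456/((47*(-43))*47) + c/(113819 - 1*(-119996)) = -450456/((47*(-43))*47) + 493627/(113819 - 1*(-119996)) = -450456/((-2021*47)) + 493627/(113819 + 119996) = -450456/(-94987) + 493627/233815 = -450456*(-1/94987) + 493627*(1/233815) = 450456/94987 + 493627/233815 = 152211517489/22209385405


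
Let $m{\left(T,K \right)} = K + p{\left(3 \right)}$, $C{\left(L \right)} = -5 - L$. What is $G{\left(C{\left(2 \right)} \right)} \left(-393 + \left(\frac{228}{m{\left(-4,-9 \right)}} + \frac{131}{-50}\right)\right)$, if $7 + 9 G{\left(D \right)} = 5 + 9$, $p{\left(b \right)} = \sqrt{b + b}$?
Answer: $- \frac{148043}{450} - \frac{532 \sqrt{6}}{225} \approx -334.78$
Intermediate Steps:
$p{\left(b \right)} = \sqrt{2} \sqrt{b}$ ($p{\left(b \right)} = \sqrt{2 b} = \sqrt{2} \sqrt{b}$)
$m{\left(T,K \right)} = K + \sqrt{6}$ ($m{\left(T,K \right)} = K + \sqrt{2} \sqrt{3} = K + \sqrt{6}$)
$G{\left(D \right)} = \frac{7}{9}$ ($G{\left(D \right)} = - \frac{7}{9} + \frac{5 + 9}{9} = - \frac{7}{9} + \frac{1}{9} \cdot 14 = - \frac{7}{9} + \frac{14}{9} = \frac{7}{9}$)
$G{\left(C{\left(2 \right)} \right)} \left(-393 + \left(\frac{228}{m{\left(-4,-9 \right)}} + \frac{131}{-50}\right)\right) = \frac{7 \left(-393 + \left(\frac{228}{-9 + \sqrt{6}} + \frac{131}{-50}\right)\right)}{9} = \frac{7 \left(-393 + \left(\frac{228}{-9 + \sqrt{6}} + 131 \left(- \frac{1}{50}\right)\right)\right)}{9} = \frac{7 \left(-393 + \left(\frac{228}{-9 + \sqrt{6}} - \frac{131}{50}\right)\right)}{9} = \frac{7 \left(-393 + \left(- \frac{131}{50} + \frac{228}{-9 + \sqrt{6}}\right)\right)}{9} = \frac{7 \left(- \frac{19781}{50} + \frac{228}{-9 + \sqrt{6}}\right)}{9} = - \frac{138467}{450} + \frac{532}{3 \left(-9 + \sqrt{6}\right)}$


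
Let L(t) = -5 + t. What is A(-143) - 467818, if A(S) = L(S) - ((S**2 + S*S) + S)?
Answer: -508721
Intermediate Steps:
A(S) = -5 - 2*S**2 (A(S) = (-5 + S) - ((S**2 + S*S) + S) = (-5 + S) - ((S**2 + S**2) + S) = (-5 + S) - (2*S**2 + S) = (-5 + S) - (S + 2*S**2) = (-5 + S) + (-S - 2*S**2) = -5 - 2*S**2)
A(-143) - 467818 = (-5 - 2*(-143)**2) - 467818 = (-5 - 2*20449) - 467818 = (-5 - 40898) - 467818 = -40903 - 467818 = -508721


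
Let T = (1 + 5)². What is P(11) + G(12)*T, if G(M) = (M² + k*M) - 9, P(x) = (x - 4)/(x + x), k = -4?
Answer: 68911/22 ≈ 3132.3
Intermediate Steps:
P(x) = (-4 + x)/(2*x) (P(x) = (-4 + x)/((2*x)) = (-4 + x)*(1/(2*x)) = (-4 + x)/(2*x))
T = 36 (T = 6² = 36)
G(M) = -9 + M² - 4*M (G(M) = (M² - 4*M) - 9 = -9 + M² - 4*M)
P(11) + G(12)*T = (½)*(-4 + 11)/11 + (-9 + 12² - 4*12)*36 = (½)*(1/11)*7 + (-9 + 144 - 48)*36 = 7/22 + 87*36 = 7/22 + 3132 = 68911/22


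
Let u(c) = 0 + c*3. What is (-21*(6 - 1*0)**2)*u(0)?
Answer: 0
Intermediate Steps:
u(c) = 3*c (u(c) = 0 + 3*c = 3*c)
(-21*(6 - 1*0)**2)*u(0) = (-21*(6 - 1*0)**2)*(3*0) = -21*(6 + 0)**2*0 = -21*6**2*0 = -21*36*0 = -756*0 = 0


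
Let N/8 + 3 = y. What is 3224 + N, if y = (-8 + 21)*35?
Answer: 6840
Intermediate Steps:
y = 455 (y = 13*35 = 455)
N = 3616 (N = -24 + 8*455 = -24 + 3640 = 3616)
3224 + N = 3224 + 3616 = 6840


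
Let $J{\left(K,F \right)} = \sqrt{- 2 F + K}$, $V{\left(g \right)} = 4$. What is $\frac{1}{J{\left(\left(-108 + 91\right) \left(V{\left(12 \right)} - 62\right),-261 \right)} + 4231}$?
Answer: $\frac{4231}{17899853} - \frac{2 \sqrt{377}}{17899853} \approx 0.0002342$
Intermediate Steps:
$J{\left(K,F \right)} = \sqrt{K - 2 F}$
$\frac{1}{J{\left(\left(-108 + 91\right) \left(V{\left(12 \right)} - 62\right),-261 \right)} + 4231} = \frac{1}{\sqrt{\left(-108 + 91\right) \left(4 - 62\right) - -522} + 4231} = \frac{1}{\sqrt{\left(-17\right) \left(-58\right) + 522} + 4231} = \frac{1}{\sqrt{986 + 522} + 4231} = \frac{1}{\sqrt{1508} + 4231} = \frac{1}{2 \sqrt{377} + 4231} = \frac{1}{4231 + 2 \sqrt{377}}$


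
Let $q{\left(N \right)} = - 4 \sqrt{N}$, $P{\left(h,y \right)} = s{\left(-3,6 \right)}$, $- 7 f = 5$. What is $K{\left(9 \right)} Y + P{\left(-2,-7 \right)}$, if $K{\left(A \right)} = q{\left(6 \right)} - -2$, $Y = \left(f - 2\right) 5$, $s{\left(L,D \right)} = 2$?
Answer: $- \frac{176}{7} + \frac{380 \sqrt{6}}{7} \approx 107.83$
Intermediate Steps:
$f = - \frac{5}{7}$ ($f = \left(- \frac{1}{7}\right) 5 = - \frac{5}{7} \approx -0.71429$)
$P{\left(h,y \right)} = 2$
$Y = - \frac{95}{7}$ ($Y = \left(- \frac{5}{7} - 2\right) 5 = \left(- \frac{19}{7}\right) 5 = - \frac{95}{7} \approx -13.571$)
$K{\left(A \right)} = 2 - 4 \sqrt{6}$ ($K{\left(A \right)} = - 4 \sqrt{6} - -2 = - 4 \sqrt{6} + 2 = 2 - 4 \sqrt{6}$)
$K{\left(9 \right)} Y + P{\left(-2,-7 \right)} = \left(2 - 4 \sqrt{6}\right) \left(- \frac{95}{7}\right) + 2 = \left(- \frac{190}{7} + \frac{380 \sqrt{6}}{7}\right) + 2 = - \frac{176}{7} + \frac{380 \sqrt{6}}{7}$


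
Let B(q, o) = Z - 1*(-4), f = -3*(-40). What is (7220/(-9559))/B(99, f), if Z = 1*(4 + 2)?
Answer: -722/9559 ≈ -0.075531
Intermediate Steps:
f = 120
Z = 6 (Z = 1*6 = 6)
B(q, o) = 10 (B(q, o) = 6 - 1*(-4) = 6 + 4 = 10)
(7220/(-9559))/B(99, f) = (7220/(-9559))/10 = (7220*(-1/9559))*(⅒) = -7220/9559*⅒ = -722/9559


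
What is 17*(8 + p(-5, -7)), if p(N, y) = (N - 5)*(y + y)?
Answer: 2516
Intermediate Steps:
p(N, y) = 2*y*(-5 + N) (p(N, y) = (-5 + N)*(2*y) = 2*y*(-5 + N))
17*(8 + p(-5, -7)) = 17*(8 + 2*(-7)*(-5 - 5)) = 17*(8 + 2*(-7)*(-10)) = 17*(8 + 140) = 17*148 = 2516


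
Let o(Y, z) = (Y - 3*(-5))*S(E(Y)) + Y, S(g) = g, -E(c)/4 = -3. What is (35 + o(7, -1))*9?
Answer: 2754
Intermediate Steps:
E(c) = 12 (E(c) = -4*(-3) = 12)
o(Y, z) = 180 + 13*Y (o(Y, z) = (Y - 3*(-5))*12 + Y = (Y + 15)*12 + Y = (15 + Y)*12 + Y = (180 + 12*Y) + Y = 180 + 13*Y)
(35 + o(7, -1))*9 = (35 + (180 + 13*7))*9 = (35 + (180 + 91))*9 = (35 + 271)*9 = 306*9 = 2754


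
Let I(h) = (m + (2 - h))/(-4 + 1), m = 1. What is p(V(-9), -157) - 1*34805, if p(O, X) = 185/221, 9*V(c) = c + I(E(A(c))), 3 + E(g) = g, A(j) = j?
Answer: -7691720/221 ≈ -34804.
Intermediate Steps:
E(g) = -3 + g
I(h) = -1 + h/3 (I(h) = (1 + (2 - h))/(-4 + 1) = (3 - h)/(-3) = (3 - h)*(-⅓) = -1 + h/3)
V(c) = -2/9 + 4*c/27 (V(c) = (c + (-1 + (-3 + c)/3))/9 = (c + (-1 + (-1 + c/3)))/9 = (c + (-2 + c/3))/9 = (-2 + 4*c/3)/9 = -2/9 + 4*c/27)
p(O, X) = 185/221 (p(O, X) = 185*(1/221) = 185/221)
p(V(-9), -157) - 1*34805 = 185/221 - 1*34805 = 185/221 - 34805 = -7691720/221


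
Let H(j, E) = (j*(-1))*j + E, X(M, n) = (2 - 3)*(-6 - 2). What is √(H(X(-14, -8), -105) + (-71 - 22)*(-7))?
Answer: √482 ≈ 21.954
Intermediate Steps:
X(M, n) = 8 (X(M, n) = -1*(-8) = 8)
H(j, E) = E - j² (H(j, E) = (-j)*j + E = -j² + E = E - j²)
√(H(X(-14, -8), -105) + (-71 - 22)*(-7)) = √((-105 - 1*8²) + (-71 - 22)*(-7)) = √((-105 - 1*64) - 93*(-7)) = √((-105 - 64) + 651) = √(-169 + 651) = √482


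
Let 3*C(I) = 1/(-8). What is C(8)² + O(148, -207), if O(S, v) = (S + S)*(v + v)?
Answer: -70585343/576 ≈ -1.2254e+5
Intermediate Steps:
O(S, v) = 4*S*v (O(S, v) = (2*S)*(2*v) = 4*S*v)
C(I) = -1/24 (C(I) = (⅓)/(-8) = (⅓)*(-⅛) = -1/24)
C(8)² + O(148, -207) = (-1/24)² + 4*148*(-207) = 1/576 - 122544 = -70585343/576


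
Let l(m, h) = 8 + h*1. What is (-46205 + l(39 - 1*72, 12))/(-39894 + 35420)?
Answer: 46185/4474 ≈ 10.323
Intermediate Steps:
l(m, h) = 8 + h
(-46205 + l(39 - 1*72, 12))/(-39894 + 35420) = (-46205 + (8 + 12))/(-39894 + 35420) = (-46205 + 20)/(-4474) = -46185*(-1/4474) = 46185/4474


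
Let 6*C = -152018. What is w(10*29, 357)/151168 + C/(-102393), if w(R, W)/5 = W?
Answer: 12038443027/46435635072 ≈ 0.25925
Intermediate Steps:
w(R, W) = 5*W
C = -76009/3 (C = (⅙)*(-152018) = -76009/3 ≈ -25336.)
w(10*29, 357)/151168 + C/(-102393) = (5*357)/151168 - 76009/3/(-102393) = 1785*(1/151168) - 76009/3*(-1/102393) = 1785/151168 + 76009/307179 = 12038443027/46435635072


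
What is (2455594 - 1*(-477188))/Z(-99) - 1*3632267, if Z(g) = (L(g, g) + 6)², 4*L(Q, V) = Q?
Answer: -6794859121/1875 ≈ -3.6239e+6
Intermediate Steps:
L(Q, V) = Q/4
Z(g) = (6 + g/4)² (Z(g) = (g/4 + 6)² = (6 + g/4)²)
(2455594 - 1*(-477188))/Z(-99) - 1*3632267 = (2455594 - 1*(-477188))/(((24 - 99)²/16)) - 1*3632267 = (2455594 + 477188)/(((1/16)*(-75)²)) - 3632267 = 2932782/(((1/16)*5625)) - 3632267 = 2932782/(5625/16) - 3632267 = 2932782*(16/5625) - 3632267 = 15641504/1875 - 3632267 = -6794859121/1875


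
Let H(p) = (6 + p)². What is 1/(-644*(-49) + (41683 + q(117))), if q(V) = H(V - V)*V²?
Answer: 1/566043 ≈ 1.7666e-6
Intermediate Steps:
q(V) = 36*V² (q(V) = (6 + (V - V))²*V² = (6 + 0)²*V² = 6²*V² = 36*V²)
1/(-644*(-49) + (41683 + q(117))) = 1/(-644*(-49) + (41683 + 36*117²)) = 1/(31556 + (41683 + 36*13689)) = 1/(31556 + (41683 + 492804)) = 1/(31556 + 534487) = 1/566043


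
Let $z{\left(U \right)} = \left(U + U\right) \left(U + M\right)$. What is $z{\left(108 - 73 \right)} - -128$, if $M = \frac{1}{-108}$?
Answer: $\frac{139177}{54} \approx 2577.4$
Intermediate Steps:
$M = - \frac{1}{108} \approx -0.0092593$
$z{\left(U \right)} = 2 U \left(- \frac{1}{108} + U\right)$ ($z{\left(U \right)} = \left(U + U\right) \left(U - \frac{1}{108}\right) = 2 U \left(- \frac{1}{108} + U\right)$)
$z{\left(108 - 73 \right)} - -128 = \frac{\left(108 - 73\right) \left(-1 + 108 \left(108 - 73\right)\right)}{54} - -128 = \frac{\left(108 - 73\right) \left(-1 + 108 \left(108 - 73\right)\right)}{54} + 128 = \frac{1}{54} \cdot 35 \left(-1 + 108 \cdot 35\right) + 128 = \frac{1}{54} \cdot 35 \left(-1 + 3780\right) + 128 = \frac{1}{54} \cdot 35 \cdot 3779 + 128 = \frac{132265}{54} + 128 = \frac{139177}{54}$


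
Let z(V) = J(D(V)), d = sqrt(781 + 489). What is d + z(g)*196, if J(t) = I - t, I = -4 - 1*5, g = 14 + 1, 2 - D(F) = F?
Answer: 784 + sqrt(1270) ≈ 819.64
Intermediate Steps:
D(F) = 2 - F
g = 15
d = sqrt(1270) ≈ 35.637
I = -9 (I = -4 - 5 = -9)
J(t) = -9 - t
z(V) = -11 + V (z(V) = -9 - (2 - V) = -9 + (-2 + V) = -11 + V)
d + z(g)*196 = sqrt(1270) + (-11 + 15)*196 = sqrt(1270) + 4*196 = sqrt(1270) + 784 = 784 + sqrt(1270)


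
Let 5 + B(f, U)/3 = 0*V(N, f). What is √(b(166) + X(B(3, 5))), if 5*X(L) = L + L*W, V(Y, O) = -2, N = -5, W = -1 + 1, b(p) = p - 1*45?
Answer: √118 ≈ 10.863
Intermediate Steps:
b(p) = -45 + p (b(p) = p - 45 = -45 + p)
W = 0
B(f, U) = -15 (B(f, U) = -15 + 3*(0*(-2)) = -15 + 3*0 = -15 + 0 = -15)
X(L) = L/5 (X(L) = (L + L*0)/5 = (L + 0)/5 = L/5)
√(b(166) + X(B(3, 5))) = √((-45 + 166) + (⅕)*(-15)) = √(121 - 3) = √118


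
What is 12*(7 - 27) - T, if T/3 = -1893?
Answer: 5439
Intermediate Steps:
T = -5679 (T = 3*(-1893) = -5679)
12*(7 - 27) - T = 12*(7 - 27) - 1*(-5679) = 12*(-20) + 5679 = -240 + 5679 = 5439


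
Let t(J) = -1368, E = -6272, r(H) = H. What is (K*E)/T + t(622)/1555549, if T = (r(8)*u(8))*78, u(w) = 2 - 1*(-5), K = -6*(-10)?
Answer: -91696456/1064323 ≈ -86.155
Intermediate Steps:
K = 60
u(w) = 7 (u(w) = 2 + 5 = 7)
T = 4368 (T = (8*7)*78 = 56*78 = 4368)
(K*E)/T + t(622)/1555549 = (60*(-6272))/4368 - 1368/1555549 = -376320*1/4368 - 1368*1/1555549 = -1120/13 - 72/81871 = -91696456/1064323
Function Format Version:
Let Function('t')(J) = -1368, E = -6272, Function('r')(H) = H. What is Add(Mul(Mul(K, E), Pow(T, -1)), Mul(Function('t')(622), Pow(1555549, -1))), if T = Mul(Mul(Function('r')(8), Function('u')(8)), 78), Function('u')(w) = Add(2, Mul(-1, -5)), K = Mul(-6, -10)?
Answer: Rational(-91696456, 1064323) ≈ -86.155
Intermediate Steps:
K = 60
Function('u')(w) = 7 (Function('u')(w) = Add(2, 5) = 7)
T = 4368 (T = Mul(Mul(8, 7), 78) = Mul(56, 78) = 4368)
Add(Mul(Mul(K, E), Pow(T, -1)), Mul(Function('t')(622), Pow(1555549, -1))) = Add(Mul(Mul(60, -6272), Pow(4368, -1)), Mul(-1368, Pow(1555549, -1))) = Add(Mul(-376320, Rational(1, 4368)), Mul(-1368, Rational(1, 1555549))) = Add(Rational(-1120, 13), Rational(-72, 81871)) = Rational(-91696456, 1064323)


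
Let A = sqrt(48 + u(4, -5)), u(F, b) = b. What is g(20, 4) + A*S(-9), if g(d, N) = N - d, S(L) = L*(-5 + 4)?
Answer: -16 + 9*sqrt(43) ≈ 43.017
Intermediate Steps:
S(L) = -L (S(L) = L*(-1) = -L)
A = sqrt(43) (A = sqrt(48 - 5) = sqrt(43) ≈ 6.5574)
g(20, 4) + A*S(-9) = (4 - 1*20) + sqrt(43)*(-1*(-9)) = (4 - 20) + sqrt(43)*9 = -16 + 9*sqrt(43)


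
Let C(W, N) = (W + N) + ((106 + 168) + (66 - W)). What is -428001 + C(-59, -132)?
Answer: -427793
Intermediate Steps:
C(W, N) = 340 + N (C(W, N) = (N + W) + (274 + (66 - W)) = (N + W) + (340 - W) = 340 + N)
-428001 + C(-59, -132) = -428001 + (340 - 132) = -428001 + 208 = -427793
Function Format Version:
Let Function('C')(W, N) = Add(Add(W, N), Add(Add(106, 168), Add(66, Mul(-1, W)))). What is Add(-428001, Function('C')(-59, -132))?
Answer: -427793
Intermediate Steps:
Function('C')(W, N) = Add(340, N) (Function('C')(W, N) = Add(Add(N, W), Add(274, Add(66, Mul(-1, W)))) = Add(Add(N, W), Add(340, Mul(-1, W))) = Add(340, N))
Add(-428001, Function('C')(-59, -132)) = Add(-428001, Add(340, -132)) = Add(-428001, 208) = -427793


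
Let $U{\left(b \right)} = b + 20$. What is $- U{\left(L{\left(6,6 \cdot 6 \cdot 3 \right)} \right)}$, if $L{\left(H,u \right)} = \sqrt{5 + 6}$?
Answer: $-20 - \sqrt{11} \approx -23.317$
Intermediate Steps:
$L{\left(H,u \right)} = \sqrt{11}$
$U{\left(b \right)} = 20 + b$
$- U{\left(L{\left(6,6 \cdot 6 \cdot 3 \right)} \right)} = - (20 + \sqrt{11}) = -20 - \sqrt{11}$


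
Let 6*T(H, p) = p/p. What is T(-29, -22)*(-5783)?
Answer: -5783/6 ≈ -963.83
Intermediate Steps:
T(H, p) = ⅙ (T(H, p) = (p/p)/6 = (⅙)*1 = ⅙)
T(-29, -22)*(-5783) = (⅙)*(-5783) = -5783/6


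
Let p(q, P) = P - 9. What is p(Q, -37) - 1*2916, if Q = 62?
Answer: -2962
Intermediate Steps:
p(q, P) = -9 + P
p(Q, -37) - 1*2916 = (-9 - 37) - 1*2916 = -46 - 2916 = -2962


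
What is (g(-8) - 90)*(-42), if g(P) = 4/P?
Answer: 3801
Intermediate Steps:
(g(-8) - 90)*(-42) = (4/(-8) - 90)*(-42) = (4*(-⅛) - 90)*(-42) = (-½ - 90)*(-42) = -181/2*(-42) = 3801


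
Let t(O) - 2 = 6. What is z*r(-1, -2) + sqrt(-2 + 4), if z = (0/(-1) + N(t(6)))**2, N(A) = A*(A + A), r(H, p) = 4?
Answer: 65536 + sqrt(2) ≈ 65537.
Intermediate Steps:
t(O) = 8 (t(O) = 2 + 6 = 8)
N(A) = 2*A**2 (N(A) = A*(2*A) = 2*A**2)
z = 16384 (z = (0/(-1) + 2*8**2)**2 = (0*(-1) + 2*64)**2 = (0 + 128)**2 = 128**2 = 16384)
z*r(-1, -2) + sqrt(-2 + 4) = 16384*4 + sqrt(-2 + 4) = 65536 + sqrt(2)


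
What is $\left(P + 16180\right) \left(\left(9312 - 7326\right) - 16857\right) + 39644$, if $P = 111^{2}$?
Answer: $-423798727$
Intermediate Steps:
$P = 12321$
$\left(P + 16180\right) \left(\left(9312 - 7326\right) - 16857\right) + 39644 = \left(12321 + 16180\right) \left(\left(9312 - 7326\right) - 16857\right) + 39644 = 28501 \left(\left(9312 - 7326\right) - 16857\right) + 39644 = 28501 \left(1986 - 16857\right) + 39644 = 28501 \left(-14871\right) + 39644 = -423838371 + 39644 = -423798727$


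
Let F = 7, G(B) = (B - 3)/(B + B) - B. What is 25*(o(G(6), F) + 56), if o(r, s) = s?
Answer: 1575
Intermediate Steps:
G(B) = -B + (-3 + B)/(2*B) (G(B) = (-3 + B)/((2*B)) - B = (-3 + B)*(1/(2*B)) - B = (-3 + B)/(2*B) - B = -B + (-3 + B)/(2*B))
25*(o(G(6), F) + 56) = 25*(7 + 56) = 25*63 = 1575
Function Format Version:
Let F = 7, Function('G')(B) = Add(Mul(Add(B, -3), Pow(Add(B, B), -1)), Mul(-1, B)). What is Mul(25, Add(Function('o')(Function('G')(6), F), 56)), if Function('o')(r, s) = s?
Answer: 1575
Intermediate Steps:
Function('G')(B) = Add(Mul(-1, B), Mul(Rational(1, 2), Pow(B, -1), Add(-3, B))) (Function('G')(B) = Add(Mul(Add(-3, B), Pow(Mul(2, B), -1)), Mul(-1, B)) = Add(Mul(Add(-3, B), Mul(Rational(1, 2), Pow(B, -1))), Mul(-1, B)) = Add(Mul(Rational(1, 2), Pow(B, -1), Add(-3, B)), Mul(-1, B)) = Add(Mul(-1, B), Mul(Rational(1, 2), Pow(B, -1), Add(-3, B))))
Mul(25, Add(Function('o')(Function('G')(6), F), 56)) = Mul(25, Add(7, 56)) = Mul(25, 63) = 1575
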